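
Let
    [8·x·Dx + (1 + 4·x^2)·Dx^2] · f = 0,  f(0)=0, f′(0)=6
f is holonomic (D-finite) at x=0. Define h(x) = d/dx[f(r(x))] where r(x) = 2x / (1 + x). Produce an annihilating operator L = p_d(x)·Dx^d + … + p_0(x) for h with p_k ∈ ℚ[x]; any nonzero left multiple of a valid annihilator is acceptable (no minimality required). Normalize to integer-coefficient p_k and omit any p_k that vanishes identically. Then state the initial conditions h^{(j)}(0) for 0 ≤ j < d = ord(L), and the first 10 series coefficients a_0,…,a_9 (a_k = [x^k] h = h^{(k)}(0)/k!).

L = (2 + 34·x) + (1 + 2·x + 17·x^2)·Dx  (order 1).
h: a_k = 12, -24, -156, 720, 1212, -14664, 8724, 231840, -611988, -2717304, …
ICs: h(0) = 12.

f: a_k = 0, 6, 0, -8, 0, 96/5, 0, -384/7, 0, 512/3, …
L₀ from L_f via x↦r, Dx↦r'^{-1}Dx.
Differentiate: ansatz ord ≤ ord L₀ ⇒ L.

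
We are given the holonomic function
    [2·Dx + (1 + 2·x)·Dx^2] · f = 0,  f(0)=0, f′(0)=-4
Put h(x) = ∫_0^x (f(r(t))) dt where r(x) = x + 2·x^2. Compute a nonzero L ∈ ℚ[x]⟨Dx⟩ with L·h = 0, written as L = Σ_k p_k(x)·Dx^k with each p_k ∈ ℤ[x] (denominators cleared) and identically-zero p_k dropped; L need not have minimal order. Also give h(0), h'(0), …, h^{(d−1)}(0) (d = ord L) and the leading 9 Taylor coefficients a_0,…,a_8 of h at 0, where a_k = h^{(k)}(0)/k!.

f: a_k = 0, -4, 4, -16/3, 8, -64/5, 64/3, -256/7, 64, …
h₀=f(r): pull back L_f along r ⇒ L₀.
Integrate: L := L₀·Dx.
L = (-2 + 8·x + 16·x^2)·Dx^2 + (1 + 6·x + 12·x^2 + 16·x^3)·Dx^3  (order 3).
h: a_k = 0, 0, -2, -4/3, 8/3, -8/5, -32/15, 128/21, -32/7, …
ICs: h(0) = 0, h′(0) = 0, h′′(0) = -4.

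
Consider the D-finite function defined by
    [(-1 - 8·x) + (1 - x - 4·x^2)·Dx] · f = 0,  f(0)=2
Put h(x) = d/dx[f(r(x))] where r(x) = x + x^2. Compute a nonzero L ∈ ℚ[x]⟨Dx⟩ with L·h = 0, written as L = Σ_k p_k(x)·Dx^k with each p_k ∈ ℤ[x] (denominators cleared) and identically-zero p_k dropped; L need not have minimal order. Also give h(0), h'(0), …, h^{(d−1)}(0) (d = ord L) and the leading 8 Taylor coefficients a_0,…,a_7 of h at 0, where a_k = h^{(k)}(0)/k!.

L = (12 + 78·x + 246·x^2 + 656·x^3 + 1128·x^4 + 960·x^5 + 320·x^6) + (-1 - 9·x - 9·x^2 + 66·x^3 + 220·x^4 + 312·x^5 + 224·x^6 + 64·x^7)·Dx  (order 1).
h: a_k = 2, 24, 114, 488, 2080, 8268, 32102, 122336, …
ICs: h(0) = 2.

f: a_k = 2, 2, 10, 18, 58, 130, 362, 882, …
f∘r: x↦r, Dx↦Dx/r' in L_f ⇒ L₀.
h₀' ⇒ L via d/dx closure of L₀.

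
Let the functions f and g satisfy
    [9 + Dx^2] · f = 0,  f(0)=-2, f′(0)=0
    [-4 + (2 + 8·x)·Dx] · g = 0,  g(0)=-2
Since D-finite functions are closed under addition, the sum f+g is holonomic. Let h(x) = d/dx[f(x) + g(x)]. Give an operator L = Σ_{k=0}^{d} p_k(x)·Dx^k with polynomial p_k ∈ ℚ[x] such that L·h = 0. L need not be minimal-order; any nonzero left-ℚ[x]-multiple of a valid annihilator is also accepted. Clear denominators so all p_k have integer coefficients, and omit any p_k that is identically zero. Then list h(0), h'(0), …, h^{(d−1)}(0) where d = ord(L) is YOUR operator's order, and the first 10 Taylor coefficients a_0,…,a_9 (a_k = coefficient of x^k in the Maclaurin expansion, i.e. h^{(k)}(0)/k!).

f: a_k = -2, 0, 9, 0, -27/4, 0, 81/40, 0, -729/2240, 0, …
g: a_k = -2, -4, 4, -8, 20, -56, 168, -528, 1716, -5720, …
Weyl lclm of L_f,L_g ⇒ L₀ (ord ≤ 3).
h=h₀': d/dx-closure on L₀ ⇒ L.
L = (-414 - 432·x - 864·x^2) + (-63 - 468·x - 1296·x^2 - 1728·x^3)·Dx + (-46 - 48·x - 96·x^2)·Dx^2 + (-7 - 52·x - 144·x^2 - 192·x^3)·Dx^3  (order 3).
h: a_k = -4, 26, -24, 53, -280, 20403/20, -3696, 3843111/280, -51480, 435635929/2240, …
ICs: h(0) = -4, h′(0) = 26, h′′(0) = -48.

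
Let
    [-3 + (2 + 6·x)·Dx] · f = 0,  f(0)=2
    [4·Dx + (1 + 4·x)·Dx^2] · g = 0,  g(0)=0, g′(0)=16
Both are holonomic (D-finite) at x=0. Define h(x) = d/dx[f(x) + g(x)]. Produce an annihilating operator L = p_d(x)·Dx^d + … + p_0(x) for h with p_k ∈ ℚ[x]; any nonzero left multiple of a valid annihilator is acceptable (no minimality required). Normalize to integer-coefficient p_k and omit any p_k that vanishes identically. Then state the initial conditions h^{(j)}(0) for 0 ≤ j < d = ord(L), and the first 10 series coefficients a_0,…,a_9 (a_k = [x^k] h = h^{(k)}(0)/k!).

L = (84 + 144·x) + (101 + 552·x + 720·x^2)·Dx + (10 + 94·x + 288·x^2 + 288·x^3)·Dx^2  (order 2).
h: a_k = 19, -137/2, 2129/8, -16789/16, 532793/128, -4240231/256, 67614061/1024, -539685581/2048, 34486398473/32768, -275595647539/65536, …
ICs: h(0) = 19, h′(0) = -137/2.

f: a_k = 2, 3, -9/4, 27/8, -405/64, 1701/128, -15309/512, 72171/1024, -2814669/16384, 14073345/32768, …
g: a_k = 0, 16, -32, 256/3, -256, 4096/5, -8192/3, 65536/7, -32768, 1048576/9, …
h₀=f+g: left-lcm gives L₀, ord ≤ 3.
h₀' ⇒ L via d/dx closure of L₀.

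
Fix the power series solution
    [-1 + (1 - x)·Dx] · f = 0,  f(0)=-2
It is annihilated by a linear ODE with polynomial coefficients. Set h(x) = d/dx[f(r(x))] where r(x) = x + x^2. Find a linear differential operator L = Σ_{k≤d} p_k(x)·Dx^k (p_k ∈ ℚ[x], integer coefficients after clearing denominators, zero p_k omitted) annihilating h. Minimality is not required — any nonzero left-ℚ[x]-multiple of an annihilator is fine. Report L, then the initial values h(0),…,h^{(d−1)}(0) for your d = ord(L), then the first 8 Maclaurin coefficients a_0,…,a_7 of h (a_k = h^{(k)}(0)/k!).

f: a_k = -2, -2, -2, -2, -2, -2, -2, -2, …
f∘r: x↦r, Dx↦Dx/r' in L_f ⇒ L₀.
h=h₀': d/dx-closure on L₀ ⇒ L.
L = (4 + 6·x + 6·x^2) + (-1 - x + 3·x^2 + 2·x^3)·Dx  (order 1).
h: a_k = -2, -8, -18, -40, -80, -156, -294, -544, …
ICs: h(0) = -2.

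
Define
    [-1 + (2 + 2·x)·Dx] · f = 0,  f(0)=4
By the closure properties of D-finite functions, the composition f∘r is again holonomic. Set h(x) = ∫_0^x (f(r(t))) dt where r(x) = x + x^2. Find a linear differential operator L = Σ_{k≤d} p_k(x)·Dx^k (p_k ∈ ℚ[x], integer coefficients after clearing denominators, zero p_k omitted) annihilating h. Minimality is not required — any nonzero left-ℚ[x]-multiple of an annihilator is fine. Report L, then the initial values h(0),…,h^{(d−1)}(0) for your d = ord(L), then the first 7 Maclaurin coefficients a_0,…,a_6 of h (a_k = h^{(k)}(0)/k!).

L = (-1 - 2·x)·Dx + (2 + 2·x + 2·x^2)·Dx^2  (order 2).
h: a_k = 0, 4, 1, 1/2, -3/16, 3/160, 5/128, …
ICs: h(0) = 0, h′(0) = 4.

f: a_k = 4, 2, -1/2, 1/4, -5/32, 7/64, -21/256, …
Substitute x→r, Dx→(1/r')Dx; clear ⇒ L₀.
h=∫h₀ ⇒ L = L₀·Dx.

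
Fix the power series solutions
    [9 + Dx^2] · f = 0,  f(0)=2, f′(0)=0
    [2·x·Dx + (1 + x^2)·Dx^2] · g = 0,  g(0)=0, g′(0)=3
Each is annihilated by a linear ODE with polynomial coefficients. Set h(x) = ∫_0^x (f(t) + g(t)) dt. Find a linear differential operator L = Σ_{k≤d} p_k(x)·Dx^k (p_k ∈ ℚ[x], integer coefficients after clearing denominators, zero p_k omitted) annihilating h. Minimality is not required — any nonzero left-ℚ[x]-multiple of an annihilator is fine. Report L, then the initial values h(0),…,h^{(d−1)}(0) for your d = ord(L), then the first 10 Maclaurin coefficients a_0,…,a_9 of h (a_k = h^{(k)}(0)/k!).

f: a_k = 2, 0, -9, 0, 27/4, 0, -81/40, 0, 729/2240, 0, …
g: a_k = 0, 3, 0, -1, 0, 3/5, 0, -3/7, 0, 1/3, …
Weyl lclm of L_f,L_g ⇒ L₀ (ord ≤ 4).
h=∫₀ˣh₀: take L = L₀·Dx.
L = (-54·x + 540·x^3 + 162·x^5)·Dx^2 + (63 + 279·x^2 + 297·x^4 + 81·x^6)·Dx^3 + (-6·x + 60·x^3 + 18·x^5)·Dx^4 + (7 + 31·x^2 + 33·x^4 + 9·x^6)·Dx^5  (order 5).
h: a_k = 0, 2, 3/2, -3, -1/4, 27/20, 1/10, -81/280, -3/56, 81/2240, …
ICs: h(0) = 0, h′(0) = 2, h′′(0) = 3, h′′′(0) = -18, h′′′′(0) = -6.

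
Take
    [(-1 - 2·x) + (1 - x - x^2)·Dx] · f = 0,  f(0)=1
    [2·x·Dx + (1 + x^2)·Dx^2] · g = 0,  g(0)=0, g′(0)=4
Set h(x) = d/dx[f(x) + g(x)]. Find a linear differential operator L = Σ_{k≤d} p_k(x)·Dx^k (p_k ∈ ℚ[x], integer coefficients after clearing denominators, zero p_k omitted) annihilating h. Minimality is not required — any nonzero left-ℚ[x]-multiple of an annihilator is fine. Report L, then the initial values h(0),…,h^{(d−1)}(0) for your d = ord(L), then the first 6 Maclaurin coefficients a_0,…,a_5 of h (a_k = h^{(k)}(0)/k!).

L = (-4 + 16·x + 64·x^2 + 72·x^3 + 66·x^4 + 6·x^6) + (10 + 24·x + 28·x^2 + 60·x^3 + 65·x^4 + 50·x^5 + 3·x^6 + 6·x^7)·Dx + (-2 - 2·x - 2·x^2 + 8·x^3 + 5·x^4 + 11·x^5 + 6·x^6 + x^7 + x^8)·Dx^2  (order 2).
h: a_k = 5, 4, 5, 20, 44, 78, …
ICs: h(0) = 5, h′(0) = 4.

f: a_k = 1, 1, 2, 3, 5, 8, …
g: a_k = 0, 4, 0, -4/3, 0, 4/5, …
L₀ := lclm(L_f,L_g); ord L₀ ≤ 1+2.
Derive L from L₀ (diff closure).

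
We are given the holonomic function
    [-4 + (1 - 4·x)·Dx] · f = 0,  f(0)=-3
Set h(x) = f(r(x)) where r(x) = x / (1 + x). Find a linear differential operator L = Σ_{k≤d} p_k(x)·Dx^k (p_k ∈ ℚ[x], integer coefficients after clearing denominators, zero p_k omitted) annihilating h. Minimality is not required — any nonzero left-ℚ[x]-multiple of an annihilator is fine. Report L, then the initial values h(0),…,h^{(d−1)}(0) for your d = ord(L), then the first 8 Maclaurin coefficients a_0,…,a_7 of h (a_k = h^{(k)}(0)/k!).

L = 4 + (-1 + 2·x + 3·x^2)·Dx  (order 1).
h: a_k = -3, -12, -36, -108, -324, -972, -2916, -8748, …
ICs: h(0) = -3.

f: a_k = -3, -12, -48, -192, -768, -3072, -12288, -49152, …
f∘r: x↦r, Dx↦Dx/r' in L_f ⇒ L₀.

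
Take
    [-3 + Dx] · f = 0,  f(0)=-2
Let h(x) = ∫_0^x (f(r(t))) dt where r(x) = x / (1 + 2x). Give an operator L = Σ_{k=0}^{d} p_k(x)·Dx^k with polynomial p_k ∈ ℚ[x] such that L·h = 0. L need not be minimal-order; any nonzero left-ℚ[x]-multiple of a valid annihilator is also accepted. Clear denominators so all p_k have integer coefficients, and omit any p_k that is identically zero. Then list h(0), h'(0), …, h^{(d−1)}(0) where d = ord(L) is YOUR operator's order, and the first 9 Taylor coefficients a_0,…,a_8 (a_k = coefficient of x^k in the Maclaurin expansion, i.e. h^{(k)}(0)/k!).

f: a_k = -2, -6, -9, -9, -27/4, -81/20, -81/40, -243/280, -729/2240, …
Change of var in L_f (x↦r) gives L₀.
Integrate: L := L₀·Dx.
L = -3·Dx + (1 + 4·x + 4·x^2)·Dx^2  (order 2).
h: a_k = 0, -2, -3, 1, 3/4, -51/20, 173/40, -1581/280, 12441/2240, …
ICs: h(0) = 0, h′(0) = -2.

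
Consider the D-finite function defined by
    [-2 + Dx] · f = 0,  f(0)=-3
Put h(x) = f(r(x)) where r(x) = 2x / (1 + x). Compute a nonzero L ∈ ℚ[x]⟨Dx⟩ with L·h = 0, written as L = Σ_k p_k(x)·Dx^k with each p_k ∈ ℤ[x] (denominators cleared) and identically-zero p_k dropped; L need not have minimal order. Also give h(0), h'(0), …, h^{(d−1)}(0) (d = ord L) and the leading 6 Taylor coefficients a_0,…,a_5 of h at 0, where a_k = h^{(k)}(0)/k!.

L = -4 + (1 + 2·x + x^2)·Dx  (order 1).
h: a_k = -3, -12, -12, 4, 4, -28/5, …
ICs: h(0) = -3.

f: a_k = -3, -6, -6, -4, -2, -4/5, …
Change of var in L_f (x↦r) gives L₀.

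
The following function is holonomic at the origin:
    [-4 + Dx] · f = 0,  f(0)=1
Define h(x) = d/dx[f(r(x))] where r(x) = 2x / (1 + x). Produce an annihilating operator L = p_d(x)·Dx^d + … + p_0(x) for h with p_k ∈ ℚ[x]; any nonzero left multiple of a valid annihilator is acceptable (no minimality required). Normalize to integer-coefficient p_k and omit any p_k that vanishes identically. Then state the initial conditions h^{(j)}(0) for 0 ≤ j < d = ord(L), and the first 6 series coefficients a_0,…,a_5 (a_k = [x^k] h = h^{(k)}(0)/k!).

L = (6 - 2·x) + (-1 - 2·x - x^2)·Dx  (order 1).
h: a_k = 8, 48, 88, 32/3, -88, 368/15, …
ICs: h(0) = 8.

f: a_k = 1, 4, 8, 32/3, 32/3, 128/15, …
Change of var in L_f (x↦r) gives L₀.
Derive L from L₀ (diff closure).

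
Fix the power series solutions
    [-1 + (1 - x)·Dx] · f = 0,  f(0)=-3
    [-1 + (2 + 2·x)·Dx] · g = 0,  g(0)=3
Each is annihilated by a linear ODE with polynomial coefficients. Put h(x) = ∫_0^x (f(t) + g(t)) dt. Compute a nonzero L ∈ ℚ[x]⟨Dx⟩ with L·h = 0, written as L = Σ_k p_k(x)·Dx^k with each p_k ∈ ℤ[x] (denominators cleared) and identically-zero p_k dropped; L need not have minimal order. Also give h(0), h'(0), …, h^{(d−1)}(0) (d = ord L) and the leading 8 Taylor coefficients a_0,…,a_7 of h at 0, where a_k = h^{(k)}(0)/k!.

L = (-5 - 3·x)·Dx + (9 + 14·x + 9·x^2)·Dx^2 + (-2 - 6·x + 2·x^2 + 6·x^3)·Dx^3  (order 3).
h: a_k = 0, 0, -3/4, -9/8, -45/64, -399/640, -249/512, -3135/7168, …
ICs: h(0) = 0, h′(0) = 0, h′′(0) = -3/2.

f: a_k = -3, -3, -3, -3, -3, -3, -3, -3, …
g: a_k = 3, 3/2, -3/8, 3/16, -15/128, 21/256, -63/1024, 99/2048, …
Sum ⇒ L₀ = lclm(L_f,L_g) in ℚ(x)⟨Dx⟩.
Integrate: L := L₀·Dx.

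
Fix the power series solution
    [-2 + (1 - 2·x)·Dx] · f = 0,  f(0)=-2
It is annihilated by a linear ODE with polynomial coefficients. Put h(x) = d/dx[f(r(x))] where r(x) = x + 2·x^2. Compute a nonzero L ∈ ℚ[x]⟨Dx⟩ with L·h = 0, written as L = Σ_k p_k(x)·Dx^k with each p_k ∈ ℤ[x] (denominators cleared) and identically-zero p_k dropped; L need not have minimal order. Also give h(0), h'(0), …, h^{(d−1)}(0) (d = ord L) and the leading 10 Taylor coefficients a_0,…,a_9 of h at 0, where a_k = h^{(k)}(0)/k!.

L = (8 + 24·x + 48·x^2) + (-1 - 2·x + 12·x^2 + 16·x^3)·Dx  (order 1).
h: a_k = -4, -32, -144, -640, -2560, -9984, -37632, -139264, -506880, -1822720, …
ICs: h(0) = -4.

f: a_k = -2, -4, -8, -16, -32, -64, -128, -256, -512, -1024, …
h₀=f(r): pull back L_f along r ⇒ L₀.
h=h₀': d/dx-closure on L₀ ⇒ L.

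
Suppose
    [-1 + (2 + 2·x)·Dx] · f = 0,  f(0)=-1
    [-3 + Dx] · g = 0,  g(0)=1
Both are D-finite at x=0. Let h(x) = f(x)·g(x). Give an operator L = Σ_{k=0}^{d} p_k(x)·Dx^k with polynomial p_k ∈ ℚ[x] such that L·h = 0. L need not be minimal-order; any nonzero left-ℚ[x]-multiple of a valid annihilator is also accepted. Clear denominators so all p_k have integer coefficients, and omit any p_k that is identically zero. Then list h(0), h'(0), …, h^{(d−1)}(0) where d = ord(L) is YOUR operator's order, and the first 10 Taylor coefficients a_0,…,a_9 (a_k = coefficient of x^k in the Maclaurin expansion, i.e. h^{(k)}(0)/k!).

L = (-7 - 6·x) + (2 + 2·x)·Dx  (order 1).
h: a_k = -1, -7/2, -47/8, -103/16, -667/128, -4277/1280, -9063/5120, -57333/71680, -51423/163840, -251591/2293760, …
ICs: h(0) = -1.

f: a_k = -1, -1/2, 1/8, -1/16, 5/128, -7/256, 21/1024, -33/2048, 429/32768, -715/65536, …
g: a_k = 1, 3, 9/2, 9/2, 27/8, 81/40, 81/80, 243/560, 729/4480, 243/4480, …
Sym-product of L_f,L_g gives L₀ (≤ ord 1).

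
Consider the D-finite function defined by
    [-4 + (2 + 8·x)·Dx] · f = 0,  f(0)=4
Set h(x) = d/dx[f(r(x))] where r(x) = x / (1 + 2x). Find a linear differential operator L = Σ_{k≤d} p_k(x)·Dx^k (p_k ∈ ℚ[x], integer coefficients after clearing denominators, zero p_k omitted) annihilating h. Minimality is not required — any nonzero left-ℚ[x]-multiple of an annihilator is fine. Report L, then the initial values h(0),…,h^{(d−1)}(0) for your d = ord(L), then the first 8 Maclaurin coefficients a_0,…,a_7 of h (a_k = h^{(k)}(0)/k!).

f: a_k = 4, 8, -8, 16, -40, 112, -336, 1056, …
L₀ from L_f via x↦r, Dx↦r'^{-1}Dx.
Differentiate: ansatz ord ≤ ord L₀ ⇒ L.
L = (-6 - 24·x) + (-1 - 8·x - 12·x^2)·Dx  (order 1).
h: a_k = 8, -48, 240, -1184, 6000, -31392, 168672, -924480, …
ICs: h(0) = 8.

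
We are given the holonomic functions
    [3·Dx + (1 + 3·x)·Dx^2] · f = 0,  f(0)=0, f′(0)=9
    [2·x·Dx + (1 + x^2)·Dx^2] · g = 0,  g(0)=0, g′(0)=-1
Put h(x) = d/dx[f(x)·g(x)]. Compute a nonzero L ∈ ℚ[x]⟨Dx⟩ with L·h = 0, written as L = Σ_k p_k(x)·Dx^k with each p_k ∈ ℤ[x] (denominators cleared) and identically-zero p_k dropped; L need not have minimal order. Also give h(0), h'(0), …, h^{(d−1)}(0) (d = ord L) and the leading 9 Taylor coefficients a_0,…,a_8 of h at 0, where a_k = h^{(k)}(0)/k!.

L = (264 + 1260·x + 1008·x^2 + 3420·x^3 + 3240·x^4 + 4212·x^5 + 324·x^7) + (178 + 660·x + 3828·x^2 + 7308·x^3 + 12960·x^4 + 10044·x^5 + 11340·x^6 + 324·x^7 + 1134·x^8)·Dx + (132 + 608·x + 1728·x^2 + 4568·x^3 + 6456·x^4 + 8856·x^5 + 5184·x^6 + 5544·x^7 + 324·x^8 + 648·x^9)·Dx^2 + (13 + 102·x + 341·x^2 + 744·x^3 + 1138·x^4 + 1236·x^5 + 1386·x^6 + 648·x^7 + 657·x^8 + 54·x^9 + 81·x^10)·Dx^3  (order 3).
h: a_k = 0, -18, 81/2, -96, 1125/4, -4158/5, 48573/20, -35712/5, 5919723/280, …
ICs: h(0) = 0, h′(0) = -18, h′′(0) = 81.

f: a_k = 0, 9, -27/2, 27, -243/4, 729/5, -729/2, 6561/7, -19683/8, …
g: a_k = 0, -1, 0, 1/3, 0, -1/5, 0, 1/7, 0, …
Sym-product of L_f,L_g gives L₀ (≤ ord 4).
Differentiate: ansatz ord ≤ ord L₀ ⇒ L.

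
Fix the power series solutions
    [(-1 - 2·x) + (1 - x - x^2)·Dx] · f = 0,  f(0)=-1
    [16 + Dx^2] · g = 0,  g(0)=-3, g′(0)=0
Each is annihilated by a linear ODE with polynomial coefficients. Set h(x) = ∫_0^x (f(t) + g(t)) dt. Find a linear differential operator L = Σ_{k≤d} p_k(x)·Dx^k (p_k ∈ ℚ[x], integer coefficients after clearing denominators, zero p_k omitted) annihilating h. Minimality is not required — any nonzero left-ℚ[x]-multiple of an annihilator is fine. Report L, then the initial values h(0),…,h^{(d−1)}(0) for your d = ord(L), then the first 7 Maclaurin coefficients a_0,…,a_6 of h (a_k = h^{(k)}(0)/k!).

f: a_k = -1, -1, -2, -3, -5, -8, -13, …
g: a_k = -3, 0, 24, 0, -32, 0, 256/15, …
Sum ⇒ L₀ = lclm(L_f,L_g) in ℚ(x)⟨Dx⟩.
h=∫h₀ ⇒ L = L₀·Dx.
L = (272 + 384·x - 352·x^2 + 192·x^3 + 640·x^4 + 256·x^5)·Dx + (-160 + 368·x + 32·x^2 - 544·x^3 + 48·x^4 + 384·x^5 + 128·x^6)·Dx^2 + (17 + 24·x - 22·x^2 + 12·x^3 + 40·x^4 + 16·x^5)·Dx^3 + (-10 + 23·x + 2·x^2 - 34·x^3 + 3·x^4 + 24·x^5 + 8·x^6)·Dx^4  (order 4).
h: a_k = 0, -4, -1/2, 22/3, -3/4, -37/5, -4/3, …
ICs: h(0) = 0, h′(0) = -4, h′′(0) = -1, h′′′(0) = 44.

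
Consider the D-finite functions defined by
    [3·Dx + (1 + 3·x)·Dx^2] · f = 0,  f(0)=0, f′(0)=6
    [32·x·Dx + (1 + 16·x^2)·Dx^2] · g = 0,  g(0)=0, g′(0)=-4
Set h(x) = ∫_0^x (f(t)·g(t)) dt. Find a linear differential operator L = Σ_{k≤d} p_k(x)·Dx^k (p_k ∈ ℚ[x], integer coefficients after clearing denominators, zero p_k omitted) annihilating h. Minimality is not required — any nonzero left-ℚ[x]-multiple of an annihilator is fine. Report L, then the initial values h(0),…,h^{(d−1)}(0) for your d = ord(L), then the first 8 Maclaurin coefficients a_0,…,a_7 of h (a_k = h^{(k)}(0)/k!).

L = (15744 + 89280·x + 811008·x^2 + 5299200·x^3 + 13271040·x^4 + 17252352·x^5 + 21233664·x^7)·Dx^2 + (4258 + 91200·x + 775488·x^2 + 4635648·x^3 + 18247680·x^4 + 41140224·x^5 + 46448640·x^6 + 21233664·x^7 + 74317824·x^8)·Dx^3 + (492 + 12548·x + 131328·x^2 + 747968·x^3 + 3219456·x^4 + 10146816·x^5 + 21233664·x^6 + 24920064·x^7 + 21233664·x^8 + 42467328·x^9)·Dx^4 + (73 + 822·x + 6161·x^2 + 34944·x^3 + 151168·x^4 + 500736·x^5 + 1322496·x^6 + 2654208·x^7 + 3244032·x^8 + 3538944·x^9 + 5308416·x^10)·Dx^5  (order 5).
h: a_k = 0, 0, 0, -8, 9, 56/5, -5, -6168/35, …
ICs: h(0) = 0, h′(0) = 0, h′′(0) = 0, h′′′(0) = -48, h′′′′(0) = 216.

f: a_k = 0, 6, -9, 18, -81/2, 486/5, -243, 4374/7, …
g: a_k = 0, -4, 0, 64/3, 0, -1024/5, 0, 16384/7, …
Product ⇒ symmetric product L₀, ord ≤ 4.
Integrate: L := L₀·Dx.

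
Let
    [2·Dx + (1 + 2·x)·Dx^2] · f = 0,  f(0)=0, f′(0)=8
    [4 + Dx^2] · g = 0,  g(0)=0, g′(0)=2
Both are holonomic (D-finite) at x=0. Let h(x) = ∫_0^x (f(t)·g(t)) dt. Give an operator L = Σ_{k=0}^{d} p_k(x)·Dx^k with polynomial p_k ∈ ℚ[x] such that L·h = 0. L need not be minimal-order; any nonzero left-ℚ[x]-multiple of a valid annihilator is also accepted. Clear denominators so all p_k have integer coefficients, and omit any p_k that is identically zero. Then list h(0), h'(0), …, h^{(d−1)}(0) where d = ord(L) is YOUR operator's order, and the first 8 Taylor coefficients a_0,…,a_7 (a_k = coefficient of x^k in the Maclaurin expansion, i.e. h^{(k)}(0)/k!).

L = (-48 + 192·x + 1216·x^2 + 2048·x^3 + 1024·x^4)·Dx + (32 + 320·x + 768·x^2 + 512·x^3)·Dx^2 + (160·x + 672·x^2 + 1024·x^3 + 512·x^4)·Dx^3 + (8 + 80·x + 192·x^2 + 128·x^3)·Dx^4 + (3 + 28·x + 92·x^2 + 128·x^3 + 64·x^4)·Dx^5  (order 5).
h: a_k = 0, 0, 0, 16/3, -4, 32/15, -32/9, 352/63, …
ICs: h(0) = 0, h′(0) = 0, h′′(0) = 0, h′′′(0) = 32, h′′′′(0) = -96.

f: a_k = 0, 8, -8, 32/3, -16, 128/5, -128/3, 512/7, …
g: a_k = 0, 2, 0, -4/3, 0, 4/15, 0, -8/315, …
Sym-product of L_f,L_g gives L₀ (≤ ord 4).
h=∫₀ˣh₀: take L = L₀·Dx.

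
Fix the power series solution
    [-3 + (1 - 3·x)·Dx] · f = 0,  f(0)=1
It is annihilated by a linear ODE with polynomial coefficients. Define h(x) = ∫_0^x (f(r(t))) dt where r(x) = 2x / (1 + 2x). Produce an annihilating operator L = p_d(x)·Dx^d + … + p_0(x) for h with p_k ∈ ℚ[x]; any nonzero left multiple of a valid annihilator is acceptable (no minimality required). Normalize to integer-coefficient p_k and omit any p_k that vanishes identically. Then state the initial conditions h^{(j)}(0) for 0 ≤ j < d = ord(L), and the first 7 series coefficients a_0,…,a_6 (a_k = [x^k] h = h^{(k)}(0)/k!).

f: a_k = 1, 3, 9, 27, 81, 243, 729, …
Substitute x→r, Dx→(1/r')Dx; clear ⇒ L₀.
∫: right-multiply L₀ by Dx.
L = 6·Dx + (-1 + 2·x + 8·x^2)·Dx^2  (order 2).
h: a_k = 0, 1, 3, 8, 24, 384/5, 256, …
ICs: h(0) = 0, h′(0) = 1.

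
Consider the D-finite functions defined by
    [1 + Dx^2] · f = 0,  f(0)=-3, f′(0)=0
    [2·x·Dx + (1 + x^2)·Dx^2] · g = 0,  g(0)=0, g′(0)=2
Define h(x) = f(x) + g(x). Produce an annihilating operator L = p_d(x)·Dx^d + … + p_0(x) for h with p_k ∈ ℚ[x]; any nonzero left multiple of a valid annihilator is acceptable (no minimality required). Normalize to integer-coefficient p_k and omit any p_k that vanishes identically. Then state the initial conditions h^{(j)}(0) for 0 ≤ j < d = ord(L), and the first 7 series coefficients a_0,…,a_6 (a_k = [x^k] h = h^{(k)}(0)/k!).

L = (-22·x + 28·x^3 + 2·x^5)·Dx + (-1 + 7·x^2 + 9·x^4 + x^6)·Dx^2 + (-22·x + 28·x^3 + 2·x^5)·Dx^3 + (-1 + 7·x^2 + 9·x^4 + x^6)·Dx^4  (order 4).
h: a_k = -3, 2, 3/2, -2/3, -1/8, 2/5, 1/240, …
ICs: h(0) = -3, h′(0) = 2, h′′(0) = 3, h′′′(0) = -4.

f: a_k = -3, 0, 3/2, 0, -1/8, 0, 1/240, …
g: a_k = 0, 2, 0, -2/3, 0, 2/5, 0, …
L₀ := lclm(L_f,L_g); ord L₀ ≤ 2+2.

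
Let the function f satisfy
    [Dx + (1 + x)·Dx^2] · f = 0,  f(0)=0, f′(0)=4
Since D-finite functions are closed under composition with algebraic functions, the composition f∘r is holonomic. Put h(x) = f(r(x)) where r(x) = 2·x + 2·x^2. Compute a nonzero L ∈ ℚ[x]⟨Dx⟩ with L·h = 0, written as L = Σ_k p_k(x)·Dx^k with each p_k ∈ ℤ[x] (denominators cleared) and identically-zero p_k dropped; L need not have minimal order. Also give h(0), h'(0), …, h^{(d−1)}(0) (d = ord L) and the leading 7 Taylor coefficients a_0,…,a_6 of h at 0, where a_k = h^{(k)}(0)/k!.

L = (4·x + 4·x^2)·Dx + (1 + 4·x + 6·x^2 + 4·x^3)·Dx^2  (order 2).
h: a_k = 0, 8, 0, -16/3, 8, -32/5, 0, …
ICs: h(0) = 0, h′(0) = 8.

f: a_k = 0, 4, -2, 4/3, -1, 4/5, -2/3, …
f∘r: x↦r, Dx↦Dx/r' in L_f ⇒ L₀.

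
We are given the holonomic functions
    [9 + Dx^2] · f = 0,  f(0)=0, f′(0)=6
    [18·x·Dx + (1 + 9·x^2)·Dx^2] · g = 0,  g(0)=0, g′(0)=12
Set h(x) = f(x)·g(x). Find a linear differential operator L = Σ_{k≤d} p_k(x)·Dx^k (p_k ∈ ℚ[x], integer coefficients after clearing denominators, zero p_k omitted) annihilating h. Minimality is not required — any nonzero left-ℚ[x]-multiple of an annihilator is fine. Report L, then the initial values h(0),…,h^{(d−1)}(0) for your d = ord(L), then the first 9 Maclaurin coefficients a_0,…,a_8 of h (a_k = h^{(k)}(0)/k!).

L = (810 + 18954·x^2 + 72171·x^4 + 236196·x^6 + 531441·x^8) + (972·x + 14580·x^3 + 78732·x^5 + 236196·x^7)·Dx + (108 + 2592·x^2 + 13122·x^4 + 52488·x^6 + 118098·x^8)·Dx^2 + (108·x + 1620·x^3 + 8748·x^5 + 26244·x^7)·Dx^3 + (2 + 54·x^2 + 567·x^4 + 2916·x^6 + 6561·x^8)·Dx^4  (order 4).
h: a_k = 0, 0, 72, 0, -324, 0, 1539, 0, -94041/10, …
ICs: h(0) = 0, h′(0) = 0, h′′(0) = 144, h′′′(0) = 0.

f: a_k = 0, 6, 0, -9, 0, 81/20, 0, -243/280, 0, …
g: a_k = 0, 12, 0, -36, 0, 972/5, 0, -8748/7, 0, …
Sym-product of L_f,L_g gives L₀ (≤ ord 4).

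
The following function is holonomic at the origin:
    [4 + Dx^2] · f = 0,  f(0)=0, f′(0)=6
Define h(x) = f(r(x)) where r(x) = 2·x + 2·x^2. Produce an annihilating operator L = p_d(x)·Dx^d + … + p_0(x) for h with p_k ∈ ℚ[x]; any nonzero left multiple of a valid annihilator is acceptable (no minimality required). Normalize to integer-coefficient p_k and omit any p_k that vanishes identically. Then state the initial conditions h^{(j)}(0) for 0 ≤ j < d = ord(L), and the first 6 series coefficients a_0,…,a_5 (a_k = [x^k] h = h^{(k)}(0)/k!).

L = (16 + 96·x + 192·x^2 + 128·x^3) - 2·Dx + (1 + 2·x)·Dx^2  (order 2).
h: a_k = 0, 12, 12, -32, -96, -352/5, …
ICs: h(0) = 0, h′(0) = 12.

f: a_k = 0, 6, 0, -4, 0, 4/5, …
f∘r: x↦r, Dx↦Dx/r' in L_f ⇒ L₀.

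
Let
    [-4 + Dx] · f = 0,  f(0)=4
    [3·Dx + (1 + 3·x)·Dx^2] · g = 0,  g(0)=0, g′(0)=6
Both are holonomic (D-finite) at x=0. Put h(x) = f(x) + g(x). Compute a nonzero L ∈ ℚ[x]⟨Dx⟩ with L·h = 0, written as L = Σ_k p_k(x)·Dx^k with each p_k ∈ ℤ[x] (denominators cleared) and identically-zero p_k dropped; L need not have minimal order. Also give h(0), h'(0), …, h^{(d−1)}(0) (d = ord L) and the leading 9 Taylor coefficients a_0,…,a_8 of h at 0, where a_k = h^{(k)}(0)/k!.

L = (-120 - 144·x)·Dx + (2 - 96·x - 144·x^2)·Dx^2 + (7 + 33·x + 36·x^2)·Dx^3  (order 3).
h: a_k = 4, 22, 23, 182/3, 13/6, 394/3, -9911/45, 200926/315, -2058523/1260, …
ICs: h(0) = 4, h′(0) = 22, h′′(0) = 46.

f: a_k = 4, 16, 32, 128/3, 128/3, 512/15, 1024/45, 4096/315, 2048/315, …
g: a_k = 0, 6, -9, 18, -81/2, 486/5, -243, 4374/7, -6561/4, …
h₀=f+g: left-lcm gives L₀, ord ≤ 3.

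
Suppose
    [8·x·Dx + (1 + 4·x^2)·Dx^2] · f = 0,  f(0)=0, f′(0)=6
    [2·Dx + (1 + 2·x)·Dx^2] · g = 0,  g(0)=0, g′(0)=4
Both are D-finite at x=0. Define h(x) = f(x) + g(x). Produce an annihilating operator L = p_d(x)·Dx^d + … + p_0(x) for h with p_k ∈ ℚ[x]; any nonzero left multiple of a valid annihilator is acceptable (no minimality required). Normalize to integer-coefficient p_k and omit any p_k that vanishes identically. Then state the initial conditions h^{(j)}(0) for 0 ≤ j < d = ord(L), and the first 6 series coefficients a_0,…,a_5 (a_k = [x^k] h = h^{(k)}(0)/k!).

f: a_k = 0, 6, 0, -8, 0, 96/5, …
g: a_k = 0, 4, -4, 16/3, -8, 64/5, …
Weyl lclm of L_f,L_g ⇒ L₀ (ord ≤ 4).
L = (-8 - 48·x + 96·x^2 + 64·x^3)·Dx + (-8 - 16·x + 192·x^3 + 128·x^4)·Dx^2 + (-1 + 2·x + 8·x^2 + 16·x^3 + 48·x^4 + 32·x^5)·Dx^3  (order 3).
h: a_k = 0, 10, -4, -8/3, -8, 32, …
ICs: h(0) = 0, h′(0) = 10, h′′(0) = -8.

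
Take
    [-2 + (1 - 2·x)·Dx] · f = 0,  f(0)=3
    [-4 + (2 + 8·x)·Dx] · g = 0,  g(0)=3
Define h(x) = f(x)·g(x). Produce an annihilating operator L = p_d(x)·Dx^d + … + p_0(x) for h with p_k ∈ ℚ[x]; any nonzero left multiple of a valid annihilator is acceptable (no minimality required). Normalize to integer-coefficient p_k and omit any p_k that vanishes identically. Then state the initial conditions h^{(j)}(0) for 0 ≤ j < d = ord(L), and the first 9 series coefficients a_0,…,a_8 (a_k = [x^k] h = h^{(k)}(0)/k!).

L = (4 + 4·x) + (-1 - 2·x + 8·x^2)·Dx  (order 1).
h: a_k = 9, 36, 54, 144, 198, 648, 540, 3456, -810, …
ICs: h(0) = 9.

f: a_k = 3, 6, 12, 24, 48, 96, 192, 384, 768, …
g: a_k = 3, 6, -6, 12, -30, 84, -252, 792, -2574, …
h₀=f·g: eliminate ⇒ L₀, order ≤ 1·1.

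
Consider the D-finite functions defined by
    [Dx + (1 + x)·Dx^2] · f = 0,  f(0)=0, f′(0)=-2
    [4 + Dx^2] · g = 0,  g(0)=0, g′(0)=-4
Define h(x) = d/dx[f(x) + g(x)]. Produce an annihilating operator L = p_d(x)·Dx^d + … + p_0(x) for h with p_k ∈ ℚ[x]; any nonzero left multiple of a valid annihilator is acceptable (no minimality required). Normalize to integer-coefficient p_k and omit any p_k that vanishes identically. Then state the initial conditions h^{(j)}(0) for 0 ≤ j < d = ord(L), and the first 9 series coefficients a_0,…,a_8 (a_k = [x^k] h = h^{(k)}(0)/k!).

f: a_k = 0, -2, 1, -2/3, 1/2, -2/5, 1/3, -2/7, 1/4, …
g: a_k = 0, -4, 0, 8/3, 0, -8/15, 0, 16/315, 0, …
Weyl lclm of L_f,L_g ⇒ L₀ (ord ≤ 4).
Differentiate: ansatz ord ≤ ord L₀ ⇒ L.
L = (20 + 16·x + 8·x^2) + (12 + 28·x + 24·x^2 + 8·x^3)·Dx + (5 + 4·x + 2·x^2)·Dx^2 + (3 + 7·x + 6·x^2 + 2·x^3)·Dx^3  (order 3).
h: a_k = -6, 2, 6, 2, -14/3, 2, -74/45, 2, -638/315, …
ICs: h(0) = -6, h′(0) = 2, h′′(0) = 12.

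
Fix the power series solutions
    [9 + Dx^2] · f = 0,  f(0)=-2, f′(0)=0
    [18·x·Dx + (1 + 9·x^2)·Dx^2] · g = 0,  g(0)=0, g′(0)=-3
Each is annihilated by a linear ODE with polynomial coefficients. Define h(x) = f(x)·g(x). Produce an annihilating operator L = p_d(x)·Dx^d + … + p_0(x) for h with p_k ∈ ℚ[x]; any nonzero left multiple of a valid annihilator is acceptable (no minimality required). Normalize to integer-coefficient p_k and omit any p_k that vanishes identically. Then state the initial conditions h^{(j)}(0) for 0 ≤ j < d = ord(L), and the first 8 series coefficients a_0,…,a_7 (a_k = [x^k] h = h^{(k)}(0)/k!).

f: a_k = -2, 0, 9, 0, -27/4, 0, 81/40, 0, …
g: a_k = 0, -3, 0, 9, 0, -243/5, 0, 2187/7, …
Product ⇒ symmetric product L₀, ord ≤ 4.
L = (810 + 18954·x^2 + 72171·x^4 + 236196·x^6 + 531441·x^8) + (972·x + 14580·x^3 + 78732·x^5 + 236196·x^7)·Dx + (108 + 2592·x^2 + 13122·x^4 + 52488·x^6 + 118098·x^8)·Dx^2 + (108·x + 1620·x^3 + 8748·x^5 + 26244·x^7)·Dx^3 + (2 + 54·x^2 + 567·x^4 + 2916·x^6 + 6561·x^8)·Dx^4  (order 4).
h: a_k = 0, 6, 0, -45, 0, 3969/20, 0, -316143/280, …
ICs: h(0) = 0, h′(0) = 6, h′′(0) = 0, h′′′(0) = -270.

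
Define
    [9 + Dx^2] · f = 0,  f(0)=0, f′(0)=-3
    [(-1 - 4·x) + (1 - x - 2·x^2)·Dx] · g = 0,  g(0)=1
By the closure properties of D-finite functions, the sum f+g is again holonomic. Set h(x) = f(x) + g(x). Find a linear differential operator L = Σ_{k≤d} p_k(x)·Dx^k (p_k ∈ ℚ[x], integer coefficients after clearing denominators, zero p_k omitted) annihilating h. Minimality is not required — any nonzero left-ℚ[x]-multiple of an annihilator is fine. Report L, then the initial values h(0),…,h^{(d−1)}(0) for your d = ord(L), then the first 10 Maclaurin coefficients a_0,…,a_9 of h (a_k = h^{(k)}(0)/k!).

f: a_k = 0, -3, 0, 9/2, 0, -81/40, 0, 243/560, 0, -243/4480, …
g: a_k = 1, 1, 3, 5, 11, 21, 43, 85, 171, 341, …
Weyl lclm of L_f,L_g ⇒ L₀ (ord ≤ 3).
L = (-117 - 486·x - 135·x^2 - 360·x^3 - 540·x^4 - 432·x^5) + (45 - 63·x - 81·x^2 + 153·x^3 + 18·x^4 - 324·x^5 - 216·x^6)·Dx + (-13 - 54·x - 15·x^2 - 40·x^3 - 60·x^4 - 48·x^5)·Dx^2 + (5 - 7·x - 9·x^2 + 17·x^3 + 2·x^4 - 36·x^5 - 24·x^6)·Dx^3  (order 3).
h: a_k = 1, -2, 3, 19/2, 11, 759/40, 43, 47843/560, 171, 1527437/4480, …
ICs: h(0) = 1, h′(0) = -2, h′′(0) = 6.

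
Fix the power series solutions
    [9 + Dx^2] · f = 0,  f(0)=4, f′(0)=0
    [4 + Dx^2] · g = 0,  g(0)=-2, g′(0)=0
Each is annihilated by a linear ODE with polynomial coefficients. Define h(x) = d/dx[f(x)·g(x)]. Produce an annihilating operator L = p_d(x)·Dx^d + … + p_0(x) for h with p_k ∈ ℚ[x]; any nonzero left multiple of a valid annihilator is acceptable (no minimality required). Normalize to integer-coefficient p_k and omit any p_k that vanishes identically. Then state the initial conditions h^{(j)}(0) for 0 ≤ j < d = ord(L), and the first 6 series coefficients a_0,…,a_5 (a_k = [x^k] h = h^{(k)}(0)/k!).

f: a_k = 4, 0, -18, 0, 27/2, 0, …
g: a_k = -2, 0, 4, 0, -4/3, 0, …
L₀ := L_f ⊗_s L_g (sym. prod.), ord ≤ 4.
Differentiate: ansatz ord ≤ ord L₀ ⇒ L.
L = 25 + 26·Dx^2 + Dx^4  (order 4).
h: a_k = 0, 104, 0, -1252/3, 0, 7813/15, …
ICs: h(0) = 0, h′(0) = 104, h′′(0) = 0, h′′′(0) = -2504.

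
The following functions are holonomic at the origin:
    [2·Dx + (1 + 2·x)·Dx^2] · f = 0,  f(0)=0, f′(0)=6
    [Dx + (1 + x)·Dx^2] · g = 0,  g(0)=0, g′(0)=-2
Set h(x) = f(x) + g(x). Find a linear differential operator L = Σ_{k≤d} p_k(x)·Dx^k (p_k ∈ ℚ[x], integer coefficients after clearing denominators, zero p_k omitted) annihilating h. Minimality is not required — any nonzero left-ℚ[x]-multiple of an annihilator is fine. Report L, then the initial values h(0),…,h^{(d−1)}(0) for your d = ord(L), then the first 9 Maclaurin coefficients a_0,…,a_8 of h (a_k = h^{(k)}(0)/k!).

f: a_k = 0, 6, -6, 8, -12, 96/5, -32, 384/7, -96, …
g: a_k = 0, -2, 1, -2/3, 1/2, -2/5, 1/3, -2/7, 1/4, …
h₀=f+g: left-lcm gives L₀, ord ≤ 4.
L = 4·Dx + (6 + 8·x)·Dx^2 + (1 + 3·x + 2·x^2)·Dx^3  (order 3).
h: a_k = 0, 4, -5, 22/3, -23/2, 94/5, -95/3, 382/7, -383/4, …
ICs: h(0) = 0, h′(0) = 4, h′′(0) = -10.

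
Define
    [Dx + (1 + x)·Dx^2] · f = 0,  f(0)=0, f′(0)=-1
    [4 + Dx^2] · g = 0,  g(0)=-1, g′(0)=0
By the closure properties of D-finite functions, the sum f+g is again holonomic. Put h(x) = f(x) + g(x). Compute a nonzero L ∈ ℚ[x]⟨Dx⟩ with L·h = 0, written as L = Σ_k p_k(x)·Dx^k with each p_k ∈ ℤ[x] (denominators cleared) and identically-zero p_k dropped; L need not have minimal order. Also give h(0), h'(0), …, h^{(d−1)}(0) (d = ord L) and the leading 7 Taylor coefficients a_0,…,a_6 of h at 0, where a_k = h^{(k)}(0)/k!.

L = (20 + 16·x + 8·x^2)·Dx + (12 + 28·x + 24·x^2 + 8·x^3)·Dx^2 + (5 + 4·x + 2·x^2)·Dx^3 + (3 + 7·x + 6·x^2 + 2·x^3)·Dx^4  (order 4).
h: a_k = -1, -1, 5/2, -1/3, -5/12, -1/5, 23/90, …
ICs: h(0) = -1, h′(0) = -1, h′′(0) = 5, h′′′(0) = -2.

f: a_k = 0, -1, 1/2, -1/3, 1/4, -1/5, 1/6, …
g: a_k = -1, 0, 2, 0, -2/3, 0, 4/45, …
f+g: L₀ = lclm(L_f,L_g), ord ≤ 2+2.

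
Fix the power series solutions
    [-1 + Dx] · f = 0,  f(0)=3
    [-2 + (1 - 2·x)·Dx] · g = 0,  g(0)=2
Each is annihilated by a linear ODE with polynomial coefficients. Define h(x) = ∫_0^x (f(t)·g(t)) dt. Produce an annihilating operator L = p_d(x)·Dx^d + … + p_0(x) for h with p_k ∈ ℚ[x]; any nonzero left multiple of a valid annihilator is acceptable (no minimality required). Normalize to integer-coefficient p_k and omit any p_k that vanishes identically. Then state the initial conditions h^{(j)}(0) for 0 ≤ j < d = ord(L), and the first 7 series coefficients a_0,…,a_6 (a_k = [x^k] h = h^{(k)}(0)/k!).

f: a_k = 3, 3, 3/2, 1/2, 1/8, 1/40, 1/240, …
g: a_k = 2, 4, 8, 16, 32, 64, 128, …
f·g: L₀ = L_f ⊗_s L_g, ord ≤ 1·1.
∫: right-multiply L₀ by Dx.
L = (3 - 2·x)·Dx + (-1 + 2·x)·Dx^2  (order 2).
h: a_k = 0, 6, 9, 13, 79/4, 633/20, 6331/120, …
ICs: h(0) = 0, h′(0) = 6.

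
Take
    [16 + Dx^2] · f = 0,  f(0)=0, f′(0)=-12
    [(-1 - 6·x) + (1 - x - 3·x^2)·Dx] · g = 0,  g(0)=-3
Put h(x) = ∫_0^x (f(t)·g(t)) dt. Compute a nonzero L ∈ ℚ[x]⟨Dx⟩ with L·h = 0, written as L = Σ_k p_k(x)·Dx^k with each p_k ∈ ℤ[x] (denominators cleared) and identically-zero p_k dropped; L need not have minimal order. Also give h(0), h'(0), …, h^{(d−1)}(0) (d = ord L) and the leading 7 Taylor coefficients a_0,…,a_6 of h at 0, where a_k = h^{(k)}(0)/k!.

f: a_k = 0, -12, 0, 32, 0, -128/5, 0, …
g: a_k = -3, -3, -12, -21, -57, -120, -291, …
h₀=f·g: eliminate ⇒ L₀, order ≤ 2·1.
Integrate: L := L₀·Dx.
L = (-10 + 16·x + 48·x^2)·Dx + (2 + 12·x)·Dx^2 + (-1 + x + 3·x^2)·Dx^3  (order 3).
h: a_k = 0, 0, 18, 12, 12, 156/5, 314/5, …
ICs: h(0) = 0, h′(0) = 0, h′′(0) = 36.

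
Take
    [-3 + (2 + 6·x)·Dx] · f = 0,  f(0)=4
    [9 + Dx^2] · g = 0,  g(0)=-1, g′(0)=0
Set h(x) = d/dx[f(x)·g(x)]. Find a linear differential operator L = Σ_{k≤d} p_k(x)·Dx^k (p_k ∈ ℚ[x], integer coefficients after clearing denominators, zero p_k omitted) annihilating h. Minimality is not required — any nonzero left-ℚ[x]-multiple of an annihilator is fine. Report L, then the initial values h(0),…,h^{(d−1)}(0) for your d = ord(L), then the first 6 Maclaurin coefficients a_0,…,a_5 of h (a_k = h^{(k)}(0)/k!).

f: a_k = 4, 6, -9/2, 27/4, -405/32, 1701/64, …
g: a_k = -1, 0, 9/2, 0, -27/8, 0, …
Product ⇒ symmetric product L₀, ord ≤ 2.
Differentiate: ansatz ord ≤ ord L₀ ⇒ L.
L = (477 + 3888·x + 11016·x^2 + 15552·x^3 + 11664·x^4) + (-12 - 324·x - 1296·x^2 - 1296·x^3)·Dx + (28 + 264·x + 972·x^2 + 1728·x^3 + 1296·x^4)·Dx^2  (order 2).
h: a_k = -6, 45, 243/4, -675/8, -5265/64, 84807/640, …
ICs: h(0) = -6, h′(0) = 45.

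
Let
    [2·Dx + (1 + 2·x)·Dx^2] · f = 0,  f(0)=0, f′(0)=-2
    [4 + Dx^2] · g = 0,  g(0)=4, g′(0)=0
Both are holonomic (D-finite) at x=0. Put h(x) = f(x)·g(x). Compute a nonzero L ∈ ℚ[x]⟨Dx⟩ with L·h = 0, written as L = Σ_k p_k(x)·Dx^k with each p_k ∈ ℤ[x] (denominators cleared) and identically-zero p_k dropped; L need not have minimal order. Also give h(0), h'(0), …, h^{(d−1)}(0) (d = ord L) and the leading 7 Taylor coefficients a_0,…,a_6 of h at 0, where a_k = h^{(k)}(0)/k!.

L = (-48 + 192·x + 1216·x^2 + 2048·x^3 + 1024·x^4) + (32 + 320·x + 768·x^2 + 512·x^3)·Dx + (160·x + 672·x^2 + 1024·x^3 + 512·x^4)·Dx^2 + (8 + 80·x + 192·x^2 + 128·x^3)·Dx^3 + (3 + 28·x + 92·x^2 + 128·x^3 + 64·x^4)·Dx^4  (order 4).
h: a_k = 0, -8, 8, 16/3, 0, -48/5, 16, …
ICs: h(0) = 0, h′(0) = -8, h′′(0) = 16, h′′′(0) = 32.

f: a_k = 0, -2, 2, -8/3, 4, -32/5, 32/3, …
g: a_k = 4, 0, -8, 0, 8/3, 0, -16/45, …
h₀=f·g: eliminate ⇒ L₀, order ≤ 2·2.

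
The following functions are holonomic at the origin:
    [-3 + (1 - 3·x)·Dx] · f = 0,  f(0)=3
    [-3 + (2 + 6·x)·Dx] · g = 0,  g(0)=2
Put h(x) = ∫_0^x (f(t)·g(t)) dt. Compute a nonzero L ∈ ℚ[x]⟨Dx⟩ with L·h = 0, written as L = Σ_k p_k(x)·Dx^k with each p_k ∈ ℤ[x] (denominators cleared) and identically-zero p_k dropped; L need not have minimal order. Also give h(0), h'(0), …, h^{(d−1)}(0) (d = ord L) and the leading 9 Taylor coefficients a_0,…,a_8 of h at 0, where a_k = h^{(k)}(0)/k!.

L = (9 + 9·x)·Dx + (-2 + 18·x^2)·Dx^2  (order 2).
h: a_k = 0, 6, 27/2, 99/4, 1863/32, 43497/320, 88695/256, 3147093/3584, 19099071/8192, …
ICs: h(0) = 0, h′(0) = 6.

f: a_k = 3, 9, 27, 81, 243, 729, 2187, 6561, 19683, …
g: a_k = 2, 3, -9/4, 27/8, -405/64, 1701/128, -15309/512, 72171/1024, -2814669/16384, …
Sym-product of L_f,L_g gives L₀ (≤ ord 1).
h=∫₀ˣh₀: take L = L₀·Dx.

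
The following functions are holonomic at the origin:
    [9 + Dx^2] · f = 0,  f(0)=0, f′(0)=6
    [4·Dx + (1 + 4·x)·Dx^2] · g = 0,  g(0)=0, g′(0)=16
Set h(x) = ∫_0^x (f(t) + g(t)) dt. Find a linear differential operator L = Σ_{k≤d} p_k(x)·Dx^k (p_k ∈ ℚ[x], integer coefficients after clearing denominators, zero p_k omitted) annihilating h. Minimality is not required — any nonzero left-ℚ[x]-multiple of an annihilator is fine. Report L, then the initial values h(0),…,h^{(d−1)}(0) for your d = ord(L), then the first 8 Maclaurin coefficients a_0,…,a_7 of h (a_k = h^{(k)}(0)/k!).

L = (3780 + 2592·x + 5184·x^2)·Dx^2 + (369 + 2124·x + 3888·x^2 + 5184·x^3)·Dx^3 + (420 + 288·x + 576·x^2)·Dx^4 + (41 + 236·x + 432·x^2 + 576·x^3)·Dx^5  (order 5).
h: a_k = 0, 0, 11, -32/3, 229/12, -256/5, 3293/24, -8192/21, …
ICs: h(0) = 0, h′(0) = 0, h′′(0) = 22, h′′′(0) = -64, h′′′′(0) = 458.

f: a_k = 0, 6, 0, -9, 0, 81/20, 0, -243/280, …
g: a_k = 0, 16, -32, 256/3, -256, 4096/5, -8192/3, 65536/7, …
Weyl lclm of L_f,L_g ⇒ L₀ (ord ≤ 4).
h=∫h₀ ⇒ L = L₀·Dx.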